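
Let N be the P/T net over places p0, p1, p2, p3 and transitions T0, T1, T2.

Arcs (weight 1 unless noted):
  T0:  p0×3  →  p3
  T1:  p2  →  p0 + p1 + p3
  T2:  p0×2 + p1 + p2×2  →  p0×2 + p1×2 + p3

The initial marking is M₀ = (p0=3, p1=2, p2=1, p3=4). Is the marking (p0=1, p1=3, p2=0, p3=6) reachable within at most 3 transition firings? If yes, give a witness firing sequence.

step 1: fire T0:  (p0=3, p1=2, p2=1, p3=4) → (p0=0, p1=2, p2=1, p3=5)
step 2: fire T1:  (p0=0, p1=2, p2=1, p3=5) → (p0=1, p1=3, p2=0, p3=6)

YES — reachable via ⟨T0, T1⟩ (2 firings)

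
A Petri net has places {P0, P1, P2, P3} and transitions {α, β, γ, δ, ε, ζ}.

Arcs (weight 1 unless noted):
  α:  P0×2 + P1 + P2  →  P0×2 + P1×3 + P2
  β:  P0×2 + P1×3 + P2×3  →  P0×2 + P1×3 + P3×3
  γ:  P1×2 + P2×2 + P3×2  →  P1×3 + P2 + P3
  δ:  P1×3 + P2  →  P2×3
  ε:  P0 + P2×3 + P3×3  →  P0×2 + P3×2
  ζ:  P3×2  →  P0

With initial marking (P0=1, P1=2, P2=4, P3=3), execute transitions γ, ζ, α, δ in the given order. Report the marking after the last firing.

(P0=2, P1=2, P2=5, P3=0)

step 1: fire γ:  (P0=1, P1=2, P2=4, P3=3) → (P0=1, P1=3, P2=3, P3=2)
step 2: fire ζ:  (P0=1, P1=3, P2=3, P3=2) → (P0=2, P1=3, P2=3, P3=0)
step 3: fire α:  (P0=2, P1=3, P2=3, P3=0) → (P0=2, P1=5, P2=3, P3=0)
step 4: fire δ:  (P0=2, P1=5, P2=3, P3=0) → (P0=2, P1=2, P2=5, P3=0)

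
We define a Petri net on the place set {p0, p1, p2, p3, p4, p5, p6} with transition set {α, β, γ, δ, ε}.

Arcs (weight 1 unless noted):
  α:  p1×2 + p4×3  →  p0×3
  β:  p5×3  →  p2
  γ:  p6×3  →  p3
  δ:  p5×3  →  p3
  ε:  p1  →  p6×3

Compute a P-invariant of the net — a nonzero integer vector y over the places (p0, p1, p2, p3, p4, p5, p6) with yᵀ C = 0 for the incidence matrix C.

y = (p0:1, p1:0, p2:0, p3:0, p4:1, p5:0, p6:0)

Incidence matrix C (rows=places, cols=transitions):
        α    β    γ    δ    ε
   p0   3    0    0    0    0
   p1  -2    0    0    0   -1
   p2   0    1    0    0    0
   p3   0    0    1    1    0
   p4  -3    0    0    0    0
   p5   0   -3    0   -3    0
   p6   0    0   -3    0    3

Candidate y = [1, 0, 0, 0, 1, 0, 0]; check y·C column-wise:
  col α: 1·3 + 0·-2 + 1·-3 = 0
  col β: 1·0 + 0·1 + 1·0 + 0·-3 = 0
  col γ: 1·0 + 0·1 + 1·0 + 0·-3 = 0
  col δ: 1·0 + 0·1 + 1·0 + 0·-3 = 0
  col ε: 1·0 + 0·-1 + 1·0 + 0·3 = 0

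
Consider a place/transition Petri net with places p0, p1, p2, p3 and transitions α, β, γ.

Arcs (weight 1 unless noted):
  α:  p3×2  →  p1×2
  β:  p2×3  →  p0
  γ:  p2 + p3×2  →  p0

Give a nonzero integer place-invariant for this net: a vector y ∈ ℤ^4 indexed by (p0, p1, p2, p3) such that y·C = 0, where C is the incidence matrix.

y = (p0:3, p1:1, p2:1, p3:1)

Incidence matrix C (rows=places, cols=transitions):
        α    β    γ
   p0   0    1    1
   p1   2    0    0
   p2   0   -3   -1
   p3  -2    0   -2

Candidate y = [3, 1, 1, 1]; check y·C column-wise:
  col α: 3·0 + 1·2 + 1·0 + 1·-2 = 0
  col β: 3·1 + 1·0 + 1·-3 + 1·0 = 0
  col γ: 3·1 + 1·0 + 1·-1 + 1·-2 = 0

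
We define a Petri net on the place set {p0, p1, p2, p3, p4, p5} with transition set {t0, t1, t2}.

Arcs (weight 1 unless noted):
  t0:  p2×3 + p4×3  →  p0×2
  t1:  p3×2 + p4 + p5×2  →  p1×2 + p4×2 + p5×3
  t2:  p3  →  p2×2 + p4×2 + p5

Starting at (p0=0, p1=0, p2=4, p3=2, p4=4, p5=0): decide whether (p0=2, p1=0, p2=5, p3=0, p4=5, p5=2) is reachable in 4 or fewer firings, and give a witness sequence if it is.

step 1: fire t0:  (p0=0, p1=0, p2=4, p3=2, p4=4, p5=0) → (p0=2, p1=0, p2=1, p3=2, p4=1, p5=0)
step 2: fire t2:  (p0=2, p1=0, p2=1, p3=2, p4=1, p5=0) → (p0=2, p1=0, p2=3, p3=1, p4=3, p5=1)
step 3: fire t2:  (p0=2, p1=0, p2=3, p3=1, p4=3, p5=1) → (p0=2, p1=0, p2=5, p3=0, p4=5, p5=2)

YES — reachable via ⟨t0, t2, t2⟩ (3 firings)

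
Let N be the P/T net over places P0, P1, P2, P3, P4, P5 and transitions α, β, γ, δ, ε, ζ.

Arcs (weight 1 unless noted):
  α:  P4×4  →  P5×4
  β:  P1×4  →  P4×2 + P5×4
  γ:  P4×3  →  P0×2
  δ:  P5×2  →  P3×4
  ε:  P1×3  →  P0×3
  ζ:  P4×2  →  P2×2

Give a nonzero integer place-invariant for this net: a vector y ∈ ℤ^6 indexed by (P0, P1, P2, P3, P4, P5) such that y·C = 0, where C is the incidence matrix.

Incidence matrix C (rows=places, cols=transitions):
        α    β    γ    δ    ε    ζ
   P0   0    0    2    0    3    0
   P1   0   -4    0    0   -3    0
   P2   0    0    0    0    0    2
   P3   0    0    0    4    0    0
   P4  -4    2   -3    0    0   -2
   P5   4    4    0   -2    0    0

Candidate y = [3, 3, 2, 1, 2, 2]; check y·C column-wise:
  col α: 3·0 + 3·0 + 2·0 + 1·0 + 2·-4 + 2·4 = 0
  col β: 3·0 + 3·-4 + 2·0 + 1·0 + 2·2 + 2·4 = 0
  col γ: 3·2 + 3·0 + 2·0 + 1·0 + 2·-3 + 2·0 = 0
  col δ: 3·0 + 3·0 + 2·0 + 1·4 + 2·0 + 2·-2 = 0
  col ε: 3·3 + 3·-3 + 2·0 + 1·0 + 2·0 + 2·0 = 0
  col ζ: 3·0 + 3·0 + 2·2 + 1·0 + 2·-2 + 2·0 = 0

y = (P0:3, P1:3, P2:2, P3:1, P4:2, P5:2)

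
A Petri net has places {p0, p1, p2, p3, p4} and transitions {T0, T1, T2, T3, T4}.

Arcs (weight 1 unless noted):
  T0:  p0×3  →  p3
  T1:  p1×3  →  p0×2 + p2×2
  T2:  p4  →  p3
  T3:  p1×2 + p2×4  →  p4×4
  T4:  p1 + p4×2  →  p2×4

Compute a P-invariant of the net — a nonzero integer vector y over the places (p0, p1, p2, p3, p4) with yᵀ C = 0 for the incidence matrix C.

y = (p0:1, p1:2, p2:2, p3:3, p4:3)

Incidence matrix C (rows=places, cols=transitions):
       T0   T1   T2   T3   T4
   p0  -3    2    0    0    0
   p1   0   -3    0   -2   -1
   p2   0    2    0   -4    4
   p3   1    0    1    0    0
   p4   0    0   -1    4   -2

Candidate y = [1, 2, 2, 3, 3]; check y·C column-wise:
  col T0: 1·-3 + 2·0 + 2·0 + 3·1 + 3·0 = 0
  col T1: 1·2 + 2·-3 + 2·2 + 3·0 + 3·0 = 0
  col T2: 1·0 + 2·0 + 2·0 + 3·1 + 3·-1 = 0
  col T3: 1·0 + 2·-2 + 2·-4 + 3·0 + 3·4 = 0
  col T4: 1·0 + 2·-1 + 2·4 + 3·0 + 3·-2 = 0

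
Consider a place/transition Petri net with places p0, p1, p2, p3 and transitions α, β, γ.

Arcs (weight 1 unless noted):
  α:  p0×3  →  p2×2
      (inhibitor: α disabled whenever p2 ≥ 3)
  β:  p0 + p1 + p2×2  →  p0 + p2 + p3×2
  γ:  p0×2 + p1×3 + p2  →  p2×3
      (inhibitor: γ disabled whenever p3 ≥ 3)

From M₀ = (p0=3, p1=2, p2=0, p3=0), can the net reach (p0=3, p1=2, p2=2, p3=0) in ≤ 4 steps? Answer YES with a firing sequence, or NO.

NO — not reachable within 4 firings

depth 0: 1 marking
depth 1: 2 markings reached so far
depth 2: 2 markings reached so far
(frontier empty at depth 2; search complete)
target is not among the 2 markings reachable within 4 steps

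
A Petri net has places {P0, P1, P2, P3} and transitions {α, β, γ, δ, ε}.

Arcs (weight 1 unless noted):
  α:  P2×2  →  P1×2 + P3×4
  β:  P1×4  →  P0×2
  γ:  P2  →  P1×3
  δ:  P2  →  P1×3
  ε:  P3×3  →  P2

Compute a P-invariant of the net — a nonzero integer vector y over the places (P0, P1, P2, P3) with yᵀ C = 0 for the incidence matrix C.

y = (P0:2, P1:1, P2:3, P3:1)

Incidence matrix C (rows=places, cols=transitions):
        α    β    γ    δ    ε
   P0   0    2    0    0    0
   P1   2   -4    3    3    0
   P2  -2    0   -1   -1    1
   P3   4    0    0    0   -3

Candidate y = [2, 1, 3, 1]; check y·C column-wise:
  col α: 2·0 + 1·2 + 3·-2 + 1·4 = 0
  col β: 2·2 + 1·-4 + 3·0 + 1·0 = 0
  col γ: 2·0 + 1·3 + 3·-1 + 1·0 = 0
  col δ: 2·0 + 1·3 + 3·-1 + 1·0 = 0
  col ε: 2·0 + 1·0 + 3·1 + 1·-3 = 0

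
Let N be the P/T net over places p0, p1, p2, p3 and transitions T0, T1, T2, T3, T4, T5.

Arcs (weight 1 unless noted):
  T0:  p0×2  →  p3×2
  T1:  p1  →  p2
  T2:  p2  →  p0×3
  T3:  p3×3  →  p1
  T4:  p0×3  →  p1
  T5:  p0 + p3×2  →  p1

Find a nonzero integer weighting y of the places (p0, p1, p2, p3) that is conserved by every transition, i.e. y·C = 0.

Incidence matrix C (rows=places, cols=transitions):
       T0   T1   T2   T3   T4   T5
   p0  -2    0    3    0   -3   -1
   p1   0   -1    0    1    1    1
   p2   0    1   -1    0    0    0
   p3   2    0    0   -3    0   -2

Candidate y = [1, 3, 3, 1]; check y·C column-wise:
  col T0: 1·-2 + 3·0 + 3·0 + 1·2 = 0
  col T1: 1·0 + 3·-1 + 3·1 + 1·0 = 0
  col T2: 1·3 + 3·0 + 3·-1 + 1·0 = 0
  col T3: 1·0 + 3·1 + 3·0 + 1·-3 = 0
  col T4: 1·-3 + 3·1 + 3·0 + 1·0 = 0
  col T5: 1·-1 + 3·1 + 3·0 + 1·-2 = 0

y = (p0:1, p1:3, p2:3, p3:1)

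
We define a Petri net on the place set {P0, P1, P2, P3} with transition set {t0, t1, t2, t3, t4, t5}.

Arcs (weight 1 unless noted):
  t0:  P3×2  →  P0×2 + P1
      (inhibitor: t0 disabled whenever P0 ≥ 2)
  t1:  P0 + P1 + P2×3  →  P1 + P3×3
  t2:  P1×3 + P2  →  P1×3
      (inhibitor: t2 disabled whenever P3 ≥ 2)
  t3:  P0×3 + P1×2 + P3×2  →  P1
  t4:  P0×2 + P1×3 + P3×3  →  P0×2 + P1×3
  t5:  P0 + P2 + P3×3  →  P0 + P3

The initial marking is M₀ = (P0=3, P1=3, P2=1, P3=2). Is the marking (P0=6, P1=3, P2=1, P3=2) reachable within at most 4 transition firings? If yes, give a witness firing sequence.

NO — not reachable within 4 firings

depth 0: 1 marking
depth 1: 2 markings reached so far
depth 2: 2 markings reached so far
(frontier empty at depth 2; search complete)
target is not among the 2 markings reachable within 4 steps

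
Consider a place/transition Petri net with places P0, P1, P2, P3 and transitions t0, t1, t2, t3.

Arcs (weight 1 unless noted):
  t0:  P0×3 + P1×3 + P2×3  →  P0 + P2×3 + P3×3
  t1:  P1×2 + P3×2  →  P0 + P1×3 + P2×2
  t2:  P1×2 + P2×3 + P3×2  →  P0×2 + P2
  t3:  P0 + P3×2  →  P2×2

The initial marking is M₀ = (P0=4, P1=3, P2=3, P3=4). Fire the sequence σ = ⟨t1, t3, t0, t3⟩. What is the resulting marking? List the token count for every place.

step 1: fire t1:  (P0=4, P1=3, P2=3, P3=4) → (P0=5, P1=4, P2=5, P3=2)
step 2: fire t3:  (P0=5, P1=4, P2=5, P3=2) → (P0=4, P1=4, P2=7, P3=0)
step 3: fire t0:  (P0=4, P1=4, P2=7, P3=0) → (P0=2, P1=1, P2=7, P3=3)
step 4: fire t3:  (P0=2, P1=1, P2=7, P3=3) → (P0=1, P1=1, P2=9, P3=1)

(P0=1, P1=1, P2=9, P3=1)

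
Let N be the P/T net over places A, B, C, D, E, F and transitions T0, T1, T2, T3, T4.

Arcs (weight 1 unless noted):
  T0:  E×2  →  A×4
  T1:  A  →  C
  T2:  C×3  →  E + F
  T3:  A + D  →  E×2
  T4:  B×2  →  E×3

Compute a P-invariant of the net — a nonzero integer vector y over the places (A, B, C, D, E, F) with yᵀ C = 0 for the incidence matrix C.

y = (A:1, B:3, C:1, D:3, E:2, F:1)

Incidence matrix C (rows=places, cols=transitions):
       T0   T1   T2   T3   T4
    A   4   -1    0   -1    0
    B   0    0    0    0   -2
    C   0    1   -3    0    0
    D   0    0    0   -1    0
    E  -2    0    1    2    3
    F   0    0    1    0    0

Candidate y = [1, 3, 1, 3, 2, 1]; check y·C column-wise:
  col T0: 1·4 + 3·0 + 1·0 + 3·0 + 2·-2 + 1·0 = 0
  col T1: 1·-1 + 3·0 + 1·1 + 3·0 + 2·0 + 1·0 = 0
  col T2: 1·0 + 3·0 + 1·-3 + 3·0 + 2·1 + 1·1 = 0
  col T3: 1·-1 + 3·0 + 1·0 + 3·-1 + 2·2 + 1·0 = 0
  col T4: 1·0 + 3·-2 + 1·0 + 3·0 + 2·3 + 1·0 = 0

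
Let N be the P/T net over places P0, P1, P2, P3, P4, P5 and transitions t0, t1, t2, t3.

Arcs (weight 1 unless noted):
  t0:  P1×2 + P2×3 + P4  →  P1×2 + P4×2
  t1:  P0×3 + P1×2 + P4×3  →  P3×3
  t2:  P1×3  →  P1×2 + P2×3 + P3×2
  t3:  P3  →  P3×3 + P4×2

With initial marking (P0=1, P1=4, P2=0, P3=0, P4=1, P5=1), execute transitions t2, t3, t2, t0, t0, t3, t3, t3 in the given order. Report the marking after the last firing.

step 1: fire t2:  (P0=1, P1=4, P2=0, P3=0, P4=1, P5=1) → (P0=1, P1=3, P2=3, P3=2, P4=1, P5=1)
step 2: fire t3:  (P0=1, P1=3, P2=3, P3=2, P4=1, P5=1) → (P0=1, P1=3, P2=3, P3=4, P4=3, P5=1)
step 3: fire t2:  (P0=1, P1=3, P2=3, P3=4, P4=3, P5=1) → (P0=1, P1=2, P2=6, P3=6, P4=3, P5=1)
step 4: fire t0:  (P0=1, P1=2, P2=6, P3=6, P4=3, P5=1) → (P0=1, P1=2, P2=3, P3=6, P4=4, P5=1)
step 5: fire t0:  (P0=1, P1=2, P2=3, P3=6, P4=4, P5=1) → (P0=1, P1=2, P2=0, P3=6, P4=5, P5=1)
step 6: fire t3:  (P0=1, P1=2, P2=0, P3=6, P4=5, P5=1) → (P0=1, P1=2, P2=0, P3=8, P4=7, P5=1)
step 7: fire t3:  (P0=1, P1=2, P2=0, P3=8, P4=7, P5=1) → (P0=1, P1=2, P2=0, P3=10, P4=9, P5=1)
step 8: fire t3:  (P0=1, P1=2, P2=0, P3=10, P4=9, P5=1) → (P0=1, P1=2, P2=0, P3=12, P4=11, P5=1)

(P0=1, P1=2, P2=0, P3=12, P4=11, P5=1)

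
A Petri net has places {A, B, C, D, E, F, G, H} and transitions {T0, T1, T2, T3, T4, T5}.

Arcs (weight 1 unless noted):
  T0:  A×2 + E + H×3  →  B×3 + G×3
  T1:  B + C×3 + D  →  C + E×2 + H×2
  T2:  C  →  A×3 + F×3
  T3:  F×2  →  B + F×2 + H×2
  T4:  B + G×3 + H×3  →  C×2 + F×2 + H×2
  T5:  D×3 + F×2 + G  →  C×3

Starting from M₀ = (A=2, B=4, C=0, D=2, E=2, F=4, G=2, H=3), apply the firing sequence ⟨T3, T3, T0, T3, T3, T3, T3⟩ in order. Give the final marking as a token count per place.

(A=0, B=13, C=0, D=2, E=1, F=4, G=5, H=12)

step 1: fire T3:  (A=2, B=4, C=0, D=2, E=2, F=4, G=2, H=3) → (A=2, B=5, C=0, D=2, E=2, F=4, G=2, H=5)
step 2: fire T3:  (A=2, B=5, C=0, D=2, E=2, F=4, G=2, H=5) → (A=2, B=6, C=0, D=2, E=2, F=4, G=2, H=7)
step 3: fire T0:  (A=2, B=6, C=0, D=2, E=2, F=4, G=2, H=7) → (A=0, B=9, C=0, D=2, E=1, F=4, G=5, H=4)
step 4: fire T3:  (A=0, B=9, C=0, D=2, E=1, F=4, G=5, H=4) → (A=0, B=10, C=0, D=2, E=1, F=4, G=5, H=6)
step 5: fire T3:  (A=0, B=10, C=0, D=2, E=1, F=4, G=5, H=6) → (A=0, B=11, C=0, D=2, E=1, F=4, G=5, H=8)
step 6: fire T3:  (A=0, B=11, C=0, D=2, E=1, F=4, G=5, H=8) → (A=0, B=12, C=0, D=2, E=1, F=4, G=5, H=10)
step 7: fire T3:  (A=0, B=12, C=0, D=2, E=1, F=4, G=5, H=10) → (A=0, B=13, C=0, D=2, E=1, F=4, G=5, H=12)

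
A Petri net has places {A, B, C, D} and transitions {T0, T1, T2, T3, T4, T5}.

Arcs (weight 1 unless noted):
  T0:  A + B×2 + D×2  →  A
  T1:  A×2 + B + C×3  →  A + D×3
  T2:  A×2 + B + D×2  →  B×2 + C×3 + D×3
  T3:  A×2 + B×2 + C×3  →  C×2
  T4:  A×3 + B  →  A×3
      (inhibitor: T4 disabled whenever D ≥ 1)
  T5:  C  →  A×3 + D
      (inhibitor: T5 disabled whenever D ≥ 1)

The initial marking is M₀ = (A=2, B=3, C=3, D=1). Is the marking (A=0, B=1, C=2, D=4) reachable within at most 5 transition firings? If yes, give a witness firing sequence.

depth 0: 1 marking
depth 1: 3 markings reached so far
depth 2: 4 markings reached so far
depth 3: 4 markings reached so far
(frontier empty at depth 3; search complete)
target is not among the 4 markings reachable within 5 steps

NO — not reachable within 5 firings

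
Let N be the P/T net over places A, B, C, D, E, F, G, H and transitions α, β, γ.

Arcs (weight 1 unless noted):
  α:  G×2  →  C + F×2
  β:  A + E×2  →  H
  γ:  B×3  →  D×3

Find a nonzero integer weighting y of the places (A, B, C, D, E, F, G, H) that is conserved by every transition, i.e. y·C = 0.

y = (A:0, B:1, C:0, D:1, E:0, F:0, G:0, H:0)

Incidence matrix C (rows=places, cols=transitions):
        α    β    γ
    A   0   -1    0
    B   0    0   -3
    C   1    0    0
    D   0    0    3
    E   0   -2    0
    F   2    0    0
    G  -2    0    0
    H   0    1    0

Candidate y = [0, 1, 0, 1, 0, 0, 0, 0]; check y·C column-wise:
  col α: 1·0 + 0·1 + 1·0 + 0·2 + 0·-2 = 0
  col β: 0·-1 + 1·0 + 1·0 + 0·-2 + 0·1 = 0
  col γ: 1·-3 + 1·3 = 0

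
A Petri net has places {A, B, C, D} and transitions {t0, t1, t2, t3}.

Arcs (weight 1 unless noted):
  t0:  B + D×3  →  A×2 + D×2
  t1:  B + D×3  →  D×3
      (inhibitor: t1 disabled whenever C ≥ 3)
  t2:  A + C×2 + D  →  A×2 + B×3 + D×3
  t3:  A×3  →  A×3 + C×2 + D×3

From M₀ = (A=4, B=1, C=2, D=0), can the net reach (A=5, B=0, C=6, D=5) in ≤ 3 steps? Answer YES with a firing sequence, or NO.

depth 0: 1 marking
depth 1: 2 markings reached so far
depth 2: 5 markings reached so far
depth 3: 11 markings reached so far
target is not among the 11 markings reachable within 3 steps

NO — not reachable within 3 firings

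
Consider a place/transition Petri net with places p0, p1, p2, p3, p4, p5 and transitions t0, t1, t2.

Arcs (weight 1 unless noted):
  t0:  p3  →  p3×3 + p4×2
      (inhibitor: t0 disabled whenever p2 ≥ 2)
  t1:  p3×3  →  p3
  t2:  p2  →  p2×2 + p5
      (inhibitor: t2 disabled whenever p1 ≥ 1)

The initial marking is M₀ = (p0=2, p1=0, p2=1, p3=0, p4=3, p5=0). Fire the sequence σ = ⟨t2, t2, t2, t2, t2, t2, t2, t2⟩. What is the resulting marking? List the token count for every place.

step 1: fire t2:  (p0=2, p1=0, p2=1, p3=0, p4=3, p5=0) → (p0=2, p1=0, p2=2, p3=0, p4=3, p5=1)
step 2: fire t2:  (p0=2, p1=0, p2=2, p3=0, p4=3, p5=1) → (p0=2, p1=0, p2=3, p3=0, p4=3, p5=2)
step 3: fire t2:  (p0=2, p1=0, p2=3, p3=0, p4=3, p5=2) → (p0=2, p1=0, p2=4, p3=0, p4=3, p5=3)
step 4: fire t2:  (p0=2, p1=0, p2=4, p3=0, p4=3, p5=3) → (p0=2, p1=0, p2=5, p3=0, p4=3, p5=4)
step 5: fire t2:  (p0=2, p1=0, p2=5, p3=0, p4=3, p5=4) → (p0=2, p1=0, p2=6, p3=0, p4=3, p5=5)
step 6: fire t2:  (p0=2, p1=0, p2=6, p3=0, p4=3, p5=5) → (p0=2, p1=0, p2=7, p3=0, p4=3, p5=6)
step 7: fire t2:  (p0=2, p1=0, p2=7, p3=0, p4=3, p5=6) → (p0=2, p1=0, p2=8, p3=0, p4=3, p5=7)
step 8: fire t2:  (p0=2, p1=0, p2=8, p3=0, p4=3, p5=7) → (p0=2, p1=0, p2=9, p3=0, p4=3, p5=8)

(p0=2, p1=0, p2=9, p3=0, p4=3, p5=8)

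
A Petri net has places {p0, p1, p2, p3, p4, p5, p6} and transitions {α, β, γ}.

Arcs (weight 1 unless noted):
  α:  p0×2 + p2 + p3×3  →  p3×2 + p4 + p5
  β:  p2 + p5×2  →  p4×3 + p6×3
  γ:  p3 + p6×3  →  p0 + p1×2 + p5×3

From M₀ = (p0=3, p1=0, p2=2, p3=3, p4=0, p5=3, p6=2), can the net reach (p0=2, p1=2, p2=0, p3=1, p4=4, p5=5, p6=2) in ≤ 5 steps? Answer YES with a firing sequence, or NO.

step 1: fire α:  (p0=3, p1=0, p2=2, p3=3, p4=0, p5=3, p6=2) → (p0=1, p1=0, p2=1, p3=2, p4=1, p5=4, p6=2)
step 2: fire β:  (p0=1, p1=0, p2=1, p3=2, p4=1, p5=4, p6=2) → (p0=1, p1=0, p2=0, p3=2, p4=4, p5=2, p6=5)
step 3: fire γ:  (p0=1, p1=0, p2=0, p3=2, p4=4, p5=2, p6=5) → (p0=2, p1=2, p2=0, p3=1, p4=4, p5=5, p6=2)

YES — reachable via ⟨α, β, γ⟩ (3 firings)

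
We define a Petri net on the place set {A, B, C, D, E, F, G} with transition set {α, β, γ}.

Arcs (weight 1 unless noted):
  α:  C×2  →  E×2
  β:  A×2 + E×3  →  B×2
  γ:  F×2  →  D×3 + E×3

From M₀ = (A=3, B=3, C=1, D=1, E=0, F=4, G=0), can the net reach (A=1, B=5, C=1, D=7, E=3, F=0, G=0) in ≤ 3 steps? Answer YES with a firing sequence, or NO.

step 1: fire γ:  (A=3, B=3, C=1, D=1, E=0, F=4, G=0) → (A=3, B=3, C=1, D=4, E=3, F=2, G=0)
step 2: fire β:  (A=3, B=3, C=1, D=4, E=3, F=2, G=0) → (A=1, B=5, C=1, D=4, E=0, F=2, G=0)
step 3: fire γ:  (A=1, B=5, C=1, D=4, E=0, F=2, G=0) → (A=1, B=5, C=1, D=7, E=3, F=0, G=0)

YES — reachable via ⟨γ, β, γ⟩ (3 firings)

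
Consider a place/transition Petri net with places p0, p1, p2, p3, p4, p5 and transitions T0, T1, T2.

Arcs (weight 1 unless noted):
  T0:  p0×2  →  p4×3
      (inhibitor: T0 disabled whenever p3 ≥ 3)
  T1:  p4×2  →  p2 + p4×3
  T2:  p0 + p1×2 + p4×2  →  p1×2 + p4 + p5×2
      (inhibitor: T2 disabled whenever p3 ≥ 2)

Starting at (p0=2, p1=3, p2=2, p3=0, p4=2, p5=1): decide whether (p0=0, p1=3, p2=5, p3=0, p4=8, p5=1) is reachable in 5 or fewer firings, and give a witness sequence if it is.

step 1: fire T0:  (p0=2, p1=3, p2=2, p3=0, p4=2, p5=1) → (p0=0, p1=3, p2=2, p3=0, p4=5, p5=1)
step 2: fire T1:  (p0=0, p1=3, p2=2, p3=0, p4=5, p5=1) → (p0=0, p1=3, p2=3, p3=0, p4=6, p5=1)
step 3: fire T1:  (p0=0, p1=3, p2=3, p3=0, p4=6, p5=1) → (p0=0, p1=3, p2=4, p3=0, p4=7, p5=1)
step 4: fire T1:  (p0=0, p1=3, p2=4, p3=0, p4=7, p5=1) → (p0=0, p1=3, p2=5, p3=0, p4=8, p5=1)

YES — reachable via ⟨T0, T1, T1, T1⟩ (4 firings)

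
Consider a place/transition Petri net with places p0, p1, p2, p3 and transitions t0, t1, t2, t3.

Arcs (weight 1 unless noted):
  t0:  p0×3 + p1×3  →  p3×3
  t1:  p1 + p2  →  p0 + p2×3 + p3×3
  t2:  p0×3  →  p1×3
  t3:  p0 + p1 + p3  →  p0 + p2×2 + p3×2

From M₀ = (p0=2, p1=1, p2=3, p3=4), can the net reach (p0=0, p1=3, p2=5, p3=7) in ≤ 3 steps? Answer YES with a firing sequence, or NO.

YES — reachable via ⟨t1, t2⟩ (2 firings)

step 1: fire t1:  (p0=2, p1=1, p2=3, p3=4) → (p0=3, p1=0, p2=5, p3=7)
step 2: fire t2:  (p0=3, p1=0, p2=5, p3=7) → (p0=0, p1=3, p2=5, p3=7)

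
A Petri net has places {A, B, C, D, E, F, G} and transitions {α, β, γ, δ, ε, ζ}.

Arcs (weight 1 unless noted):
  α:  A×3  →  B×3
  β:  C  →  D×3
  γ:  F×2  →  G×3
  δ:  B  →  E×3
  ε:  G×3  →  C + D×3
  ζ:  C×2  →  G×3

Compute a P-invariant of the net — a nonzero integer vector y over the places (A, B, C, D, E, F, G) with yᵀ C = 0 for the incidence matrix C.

y = (A:3, B:3, C:0, D:0, E:1, F:0, G:0)

Incidence matrix C (rows=places, cols=transitions):
        α    β    γ    δ    ε    ζ
    A  -3    0    0    0    0    0
    B   3    0    0   -1    0    0
    C   0   -1    0    0    1   -2
    D   0    3    0    0    3    0
    E   0    0    0    3    0    0
    F   0    0   -2    0    0    0
    G   0    0    3    0   -3    3

Candidate y = [3, 3, 0, 0, 1, 0, 0]; check y·C column-wise:
  col α: 3·-3 + 3·3 + 1·0 = 0
  col β: 3·0 + 3·0 + 0·-1 + 0·3 + 1·0 = 0
  col γ: 3·0 + 3·0 + 1·0 + 0·-2 + 0·3 = 0
  col δ: 3·0 + 3·-1 + 1·3 = 0
  col ε: 3·0 + 3·0 + 0·1 + 0·3 + 1·0 + 0·-3 = 0
  col ζ: 3·0 + 3·0 + 0·-2 + 1·0 + 0·3 = 0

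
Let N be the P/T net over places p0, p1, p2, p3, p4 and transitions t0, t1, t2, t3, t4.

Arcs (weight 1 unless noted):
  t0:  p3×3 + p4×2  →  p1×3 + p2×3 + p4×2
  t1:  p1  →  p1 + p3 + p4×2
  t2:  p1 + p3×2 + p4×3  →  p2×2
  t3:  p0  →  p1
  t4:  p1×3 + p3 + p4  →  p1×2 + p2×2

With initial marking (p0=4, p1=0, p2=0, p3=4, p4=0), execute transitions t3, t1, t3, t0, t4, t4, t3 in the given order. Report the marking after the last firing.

step 1: fire t3:  (p0=4, p1=0, p2=0, p3=4, p4=0) → (p0=3, p1=1, p2=0, p3=4, p4=0)
step 2: fire t1:  (p0=3, p1=1, p2=0, p3=4, p4=0) → (p0=3, p1=1, p2=0, p3=5, p4=2)
step 3: fire t3:  (p0=3, p1=1, p2=0, p3=5, p4=2) → (p0=2, p1=2, p2=0, p3=5, p4=2)
step 4: fire t0:  (p0=2, p1=2, p2=0, p3=5, p4=2) → (p0=2, p1=5, p2=3, p3=2, p4=2)
step 5: fire t4:  (p0=2, p1=5, p2=3, p3=2, p4=2) → (p0=2, p1=4, p2=5, p3=1, p4=1)
step 6: fire t4:  (p0=2, p1=4, p2=5, p3=1, p4=1) → (p0=2, p1=3, p2=7, p3=0, p4=0)
step 7: fire t3:  (p0=2, p1=3, p2=7, p3=0, p4=0) → (p0=1, p1=4, p2=7, p3=0, p4=0)

(p0=1, p1=4, p2=7, p3=0, p4=0)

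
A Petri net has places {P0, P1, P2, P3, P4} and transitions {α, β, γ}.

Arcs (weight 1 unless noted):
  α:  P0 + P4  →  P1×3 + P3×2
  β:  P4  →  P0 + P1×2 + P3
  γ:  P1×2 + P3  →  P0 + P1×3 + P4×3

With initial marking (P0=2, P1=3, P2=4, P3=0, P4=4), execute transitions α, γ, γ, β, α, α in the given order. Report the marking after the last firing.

step 1: fire α:  (P0=2, P1=3, P2=4, P3=0, P4=4) → (P0=1, P1=6, P2=4, P3=2, P4=3)
step 2: fire γ:  (P0=1, P1=6, P2=4, P3=2, P4=3) → (P0=2, P1=7, P2=4, P3=1, P4=6)
step 3: fire γ:  (P0=2, P1=7, P2=4, P3=1, P4=6) → (P0=3, P1=8, P2=4, P3=0, P4=9)
step 4: fire β:  (P0=3, P1=8, P2=4, P3=0, P4=9) → (P0=4, P1=10, P2=4, P3=1, P4=8)
step 5: fire α:  (P0=4, P1=10, P2=4, P3=1, P4=8) → (P0=3, P1=13, P2=4, P3=3, P4=7)
step 6: fire α:  (P0=3, P1=13, P2=4, P3=3, P4=7) → (P0=2, P1=16, P2=4, P3=5, P4=6)

(P0=2, P1=16, P2=4, P3=5, P4=6)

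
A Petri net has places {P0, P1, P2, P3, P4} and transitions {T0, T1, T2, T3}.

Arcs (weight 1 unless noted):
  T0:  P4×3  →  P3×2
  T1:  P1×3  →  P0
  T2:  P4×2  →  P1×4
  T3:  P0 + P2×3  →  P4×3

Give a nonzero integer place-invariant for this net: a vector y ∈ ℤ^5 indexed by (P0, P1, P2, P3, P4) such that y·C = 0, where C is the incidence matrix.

y = (P0:3, P1:1, P2:1, P3:3, P4:2)

Incidence matrix C (rows=places, cols=transitions):
       T0   T1   T2   T3
   P0   0    1    0   -1
   P1   0   -3    4    0
   P2   0    0    0   -3
   P3   2    0    0    0
   P4  -3    0   -2    3

Candidate y = [3, 1, 1, 3, 2]; check y·C column-wise:
  col T0: 3·0 + 1·0 + 1·0 + 3·2 + 2·-3 = 0
  col T1: 3·1 + 1·-3 + 1·0 + 3·0 + 2·0 = 0
  col T2: 3·0 + 1·4 + 1·0 + 3·0 + 2·-2 = 0
  col T3: 3·-1 + 1·0 + 1·-3 + 3·0 + 2·3 = 0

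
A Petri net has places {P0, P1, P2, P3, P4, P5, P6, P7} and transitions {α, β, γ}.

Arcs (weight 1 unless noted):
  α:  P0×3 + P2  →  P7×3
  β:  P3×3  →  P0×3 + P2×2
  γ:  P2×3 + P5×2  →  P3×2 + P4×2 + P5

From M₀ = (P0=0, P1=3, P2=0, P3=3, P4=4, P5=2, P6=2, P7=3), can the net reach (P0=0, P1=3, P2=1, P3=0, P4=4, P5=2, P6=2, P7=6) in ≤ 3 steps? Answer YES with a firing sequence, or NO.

YES — reachable via ⟨β, α⟩ (2 firings)

step 1: fire β:  (P0=0, P1=3, P2=0, P3=3, P4=4, P5=2, P6=2, P7=3) → (P0=3, P1=3, P2=2, P3=0, P4=4, P5=2, P6=2, P7=3)
step 2: fire α:  (P0=3, P1=3, P2=2, P3=0, P4=4, P5=2, P6=2, P7=3) → (P0=0, P1=3, P2=1, P3=0, P4=4, P5=2, P6=2, P7=6)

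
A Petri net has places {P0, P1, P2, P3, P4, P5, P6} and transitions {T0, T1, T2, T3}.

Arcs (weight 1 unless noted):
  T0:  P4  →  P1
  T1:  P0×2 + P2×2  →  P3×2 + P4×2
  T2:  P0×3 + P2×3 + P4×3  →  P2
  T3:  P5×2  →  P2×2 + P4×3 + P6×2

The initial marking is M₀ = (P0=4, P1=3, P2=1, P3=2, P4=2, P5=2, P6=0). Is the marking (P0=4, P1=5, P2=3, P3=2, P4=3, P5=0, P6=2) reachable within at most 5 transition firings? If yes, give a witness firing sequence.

step 1: fire T0:  (P0=4, P1=3, P2=1, P3=2, P4=2, P5=2, P6=0) → (P0=4, P1=4, P2=1, P3=2, P4=1, P5=2, P6=0)
step 2: fire T0:  (P0=4, P1=4, P2=1, P3=2, P4=1, P5=2, P6=0) → (P0=4, P1=5, P2=1, P3=2, P4=0, P5=2, P6=0)
step 3: fire T3:  (P0=4, P1=5, P2=1, P3=2, P4=0, P5=2, P6=0) → (P0=4, P1=5, P2=3, P3=2, P4=3, P5=0, P6=2)

YES — reachable via ⟨T0, T0, T3⟩ (3 firings)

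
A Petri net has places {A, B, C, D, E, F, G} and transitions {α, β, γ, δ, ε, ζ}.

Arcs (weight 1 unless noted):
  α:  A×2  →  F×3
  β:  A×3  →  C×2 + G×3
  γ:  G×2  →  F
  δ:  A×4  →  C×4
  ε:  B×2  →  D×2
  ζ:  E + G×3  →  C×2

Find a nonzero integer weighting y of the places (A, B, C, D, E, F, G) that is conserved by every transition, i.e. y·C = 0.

Incidence matrix C (rows=places, cols=transitions):
        α    β    γ    δ    ε    ζ
    A  -2   -3    0   -4    0    0
    B   0    0    0    0   -2    0
    C   0    2    0    4    0    2
    D   0    0    0    0    2    0
    E   0    0    0    0    0   -1
    F   3    0    1    0    0    0
    G   0    3   -2    0    0   -3

Candidate y = [0, 1, 0, 1, 0, 0, 0]; check y·C column-wise:
  col α: 0·-2 + 1·0 + 1·0 + 0·3 = 0
  col β: 0·-3 + 1·0 + 0·2 + 1·0 + 0·3 = 0
  col γ: 1·0 + 1·0 + 0·1 + 0·-2 = 0
  col δ: 0·-4 + 1·0 + 0·4 + 1·0 = 0
  col ε: 1·-2 + 1·2 = 0
  col ζ: 1·0 + 0·2 + 1·0 + 0·-1 + 0·-3 = 0

y = (A:0, B:1, C:0, D:1, E:0, F:0, G:0)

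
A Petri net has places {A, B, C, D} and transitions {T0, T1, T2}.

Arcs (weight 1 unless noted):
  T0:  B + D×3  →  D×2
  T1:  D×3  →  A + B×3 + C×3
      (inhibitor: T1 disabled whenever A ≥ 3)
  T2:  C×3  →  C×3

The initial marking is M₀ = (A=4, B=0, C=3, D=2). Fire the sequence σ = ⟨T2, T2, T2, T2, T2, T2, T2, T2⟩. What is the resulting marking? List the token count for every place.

step 1: fire T2:  (A=4, B=0, C=3, D=2) → (A=4, B=0, C=3, D=2)
step 2: fire T2:  (A=4, B=0, C=3, D=2) → (A=4, B=0, C=3, D=2)
step 3: fire T2:  (A=4, B=0, C=3, D=2) → (A=4, B=0, C=3, D=2)
step 4: fire T2:  (A=4, B=0, C=3, D=2) → (A=4, B=0, C=3, D=2)
step 5: fire T2:  (A=4, B=0, C=3, D=2) → (A=4, B=0, C=3, D=2)
step 6: fire T2:  (A=4, B=0, C=3, D=2) → (A=4, B=0, C=3, D=2)
step 7: fire T2:  (A=4, B=0, C=3, D=2) → (A=4, B=0, C=3, D=2)
step 8: fire T2:  (A=4, B=0, C=3, D=2) → (A=4, B=0, C=3, D=2)

(A=4, B=0, C=3, D=2)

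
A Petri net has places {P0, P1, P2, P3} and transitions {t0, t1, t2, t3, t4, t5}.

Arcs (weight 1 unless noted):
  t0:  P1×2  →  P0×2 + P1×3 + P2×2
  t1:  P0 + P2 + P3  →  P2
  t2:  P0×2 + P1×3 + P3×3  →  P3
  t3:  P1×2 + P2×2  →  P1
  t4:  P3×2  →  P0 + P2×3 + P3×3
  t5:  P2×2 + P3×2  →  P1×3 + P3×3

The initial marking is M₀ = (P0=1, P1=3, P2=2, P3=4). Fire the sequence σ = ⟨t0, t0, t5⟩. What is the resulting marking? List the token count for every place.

step 1: fire t0:  (P0=1, P1=3, P2=2, P3=4) → (P0=3, P1=4, P2=4, P3=4)
step 2: fire t0:  (P0=3, P1=4, P2=4, P3=4) → (P0=5, P1=5, P2=6, P3=4)
step 3: fire t5:  (P0=5, P1=5, P2=6, P3=4) → (P0=5, P1=8, P2=4, P3=5)

(P0=5, P1=8, P2=4, P3=5)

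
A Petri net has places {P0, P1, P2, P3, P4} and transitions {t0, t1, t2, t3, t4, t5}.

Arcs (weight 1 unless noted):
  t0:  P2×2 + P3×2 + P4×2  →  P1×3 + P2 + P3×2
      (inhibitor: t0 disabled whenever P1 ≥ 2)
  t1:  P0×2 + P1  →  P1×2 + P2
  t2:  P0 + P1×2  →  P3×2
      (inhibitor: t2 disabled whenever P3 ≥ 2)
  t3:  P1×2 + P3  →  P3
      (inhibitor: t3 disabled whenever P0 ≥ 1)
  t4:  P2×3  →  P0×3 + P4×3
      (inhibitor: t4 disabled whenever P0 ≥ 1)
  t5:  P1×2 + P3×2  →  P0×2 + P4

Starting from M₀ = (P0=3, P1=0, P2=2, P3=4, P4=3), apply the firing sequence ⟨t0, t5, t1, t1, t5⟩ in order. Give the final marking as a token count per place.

(P0=3, P1=1, P2=3, P3=0, P4=3)

step 1: fire t0:  (P0=3, P1=0, P2=2, P3=4, P4=3) → (P0=3, P1=3, P2=1, P3=4, P4=1)
step 2: fire t5:  (P0=3, P1=3, P2=1, P3=4, P4=1) → (P0=5, P1=1, P2=1, P3=2, P4=2)
step 3: fire t1:  (P0=5, P1=1, P2=1, P3=2, P4=2) → (P0=3, P1=2, P2=2, P3=2, P4=2)
step 4: fire t1:  (P0=3, P1=2, P2=2, P3=2, P4=2) → (P0=1, P1=3, P2=3, P3=2, P4=2)
step 5: fire t5:  (P0=1, P1=3, P2=3, P3=2, P4=2) → (P0=3, P1=1, P2=3, P3=0, P4=3)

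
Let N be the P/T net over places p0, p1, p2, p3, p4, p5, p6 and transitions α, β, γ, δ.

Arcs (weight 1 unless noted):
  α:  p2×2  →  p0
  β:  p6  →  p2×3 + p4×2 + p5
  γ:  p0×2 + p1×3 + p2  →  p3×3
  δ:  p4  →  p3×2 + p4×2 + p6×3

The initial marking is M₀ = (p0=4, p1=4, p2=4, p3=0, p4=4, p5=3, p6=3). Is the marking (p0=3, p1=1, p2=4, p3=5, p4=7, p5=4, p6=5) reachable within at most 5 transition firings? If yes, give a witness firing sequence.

step 1: fire α:  (p0=4, p1=4, p2=4, p3=0, p4=4, p5=3, p6=3) → (p0=5, p1=4, p2=2, p3=0, p4=4, p5=3, p6=3)
step 2: fire β:  (p0=5, p1=4, p2=2, p3=0, p4=4, p5=3, p6=3) → (p0=5, p1=4, p2=5, p3=0, p4=6, p5=4, p6=2)
step 3: fire γ:  (p0=5, p1=4, p2=5, p3=0, p4=6, p5=4, p6=2) → (p0=3, p1=1, p2=4, p3=3, p4=6, p5=4, p6=2)
step 4: fire δ:  (p0=3, p1=1, p2=4, p3=3, p4=6, p5=4, p6=2) → (p0=3, p1=1, p2=4, p3=5, p4=7, p5=4, p6=5)

YES — reachable via ⟨α, β, γ, δ⟩ (4 firings)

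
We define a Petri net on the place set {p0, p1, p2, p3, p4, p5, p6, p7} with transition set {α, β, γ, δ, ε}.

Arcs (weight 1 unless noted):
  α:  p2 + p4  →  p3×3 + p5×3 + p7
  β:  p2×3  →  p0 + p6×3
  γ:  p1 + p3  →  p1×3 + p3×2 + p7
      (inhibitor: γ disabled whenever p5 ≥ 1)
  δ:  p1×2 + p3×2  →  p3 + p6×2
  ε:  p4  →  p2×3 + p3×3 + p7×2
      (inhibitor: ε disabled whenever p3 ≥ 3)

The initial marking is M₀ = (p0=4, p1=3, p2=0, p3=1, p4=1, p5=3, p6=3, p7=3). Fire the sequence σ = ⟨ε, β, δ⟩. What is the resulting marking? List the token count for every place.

step 1: fire ε:  (p0=4, p1=3, p2=0, p3=1, p4=1, p5=3, p6=3, p7=3) → (p0=4, p1=3, p2=3, p3=4, p4=0, p5=3, p6=3, p7=5)
step 2: fire β:  (p0=4, p1=3, p2=3, p3=4, p4=0, p5=3, p6=3, p7=5) → (p0=5, p1=3, p2=0, p3=4, p4=0, p5=3, p6=6, p7=5)
step 3: fire δ:  (p0=5, p1=3, p2=0, p3=4, p4=0, p5=3, p6=6, p7=5) → (p0=5, p1=1, p2=0, p3=3, p4=0, p5=3, p6=8, p7=5)

(p0=5, p1=1, p2=0, p3=3, p4=0, p5=3, p6=8, p7=5)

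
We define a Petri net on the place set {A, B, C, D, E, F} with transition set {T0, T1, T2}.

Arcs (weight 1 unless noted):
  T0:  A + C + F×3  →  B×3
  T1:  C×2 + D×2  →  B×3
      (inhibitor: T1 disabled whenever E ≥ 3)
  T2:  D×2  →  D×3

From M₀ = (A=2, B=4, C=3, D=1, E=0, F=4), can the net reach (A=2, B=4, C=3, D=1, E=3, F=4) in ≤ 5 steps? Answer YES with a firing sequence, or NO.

depth 0: 1 marking
depth 1: 2 markings reached so far
depth 2: 2 markings reached so far
(frontier empty at depth 2; search complete)
target is not among the 2 markings reachable within 5 steps

NO — not reachable within 5 firings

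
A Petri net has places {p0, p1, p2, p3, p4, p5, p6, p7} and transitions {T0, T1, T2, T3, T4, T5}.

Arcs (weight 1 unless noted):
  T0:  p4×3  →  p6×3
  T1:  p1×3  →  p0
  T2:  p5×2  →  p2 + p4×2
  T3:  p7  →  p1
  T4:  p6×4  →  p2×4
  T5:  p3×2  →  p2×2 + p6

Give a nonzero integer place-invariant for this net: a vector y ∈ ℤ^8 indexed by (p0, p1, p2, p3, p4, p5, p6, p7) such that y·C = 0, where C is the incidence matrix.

Incidence matrix C (rows=places, cols=transitions):
       T0   T1   T2   T3   T4   T5
   p0   0    1    0    0    0    0
   p1   0   -3    0    1    0    0
   p2   0    0    1    0    4    2
   p3   0    0    0    0    0   -2
   p4  -3    0    2    0    0    0
   p5   0    0   -2    0    0    0
   p6   3    0    0    0   -4    1
   p7   0    0    0   -1    0    0

Candidate y = [0, 0, 2, 3, 2, 3, 2, 0]; check y·C column-wise:
  col T0: 2·0 + 3·0 + 2·-3 + 3·0 + 2·3 = 0
  col T1: 0·1 + 0·-3 + 2·0 + 3·0 + 2·0 + 3·0 + 2·0 = 0
  col T2: 2·1 + 3·0 + 2·2 + 3·-2 + 2·0 = 0
  col T3: 0·1 + 2·0 + 3·0 + 2·0 + 3·0 + 2·0 + 0·-1 = 0
  col T4: 2·4 + 3·0 + 2·0 + 3·0 + 2·-4 = 0
  col T5: 2·2 + 3·-2 + 2·0 + 3·0 + 2·1 = 0

y = (p0:0, p1:0, p2:2, p3:3, p4:2, p5:3, p6:2, p7:0)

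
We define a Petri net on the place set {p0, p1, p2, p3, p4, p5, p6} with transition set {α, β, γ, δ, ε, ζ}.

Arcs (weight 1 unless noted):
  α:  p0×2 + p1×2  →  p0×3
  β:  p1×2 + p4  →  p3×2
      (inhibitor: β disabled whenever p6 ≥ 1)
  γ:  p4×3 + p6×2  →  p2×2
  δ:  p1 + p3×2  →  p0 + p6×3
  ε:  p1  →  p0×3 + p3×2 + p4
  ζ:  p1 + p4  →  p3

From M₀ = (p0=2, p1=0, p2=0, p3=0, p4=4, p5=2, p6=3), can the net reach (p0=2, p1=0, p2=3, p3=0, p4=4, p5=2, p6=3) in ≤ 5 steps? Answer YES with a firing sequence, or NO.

depth 0: 1 marking
depth 1: 2 markings reached so far
depth 2: 2 markings reached so far
(frontier empty at depth 2; search complete)
target is not among the 2 markings reachable within 5 steps

NO — not reachable within 5 firings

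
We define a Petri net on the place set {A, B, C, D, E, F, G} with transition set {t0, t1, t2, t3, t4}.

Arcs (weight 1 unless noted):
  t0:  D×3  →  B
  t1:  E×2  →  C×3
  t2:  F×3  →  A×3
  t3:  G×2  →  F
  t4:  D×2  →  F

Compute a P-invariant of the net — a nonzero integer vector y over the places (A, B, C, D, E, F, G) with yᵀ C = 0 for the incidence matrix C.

y = (A:0, B:0, C:2, D:0, E:3, F:0, G:0)

Incidence matrix C (rows=places, cols=transitions):
       t0   t1   t2   t3   t4
    A   0    0    3    0    0
    B   1    0    0    0    0
    C   0    3    0    0    0
    D  -3    0    0    0   -2
    E   0   -2    0    0    0
    F   0    0   -3    1    1
    G   0    0    0   -2    0

Candidate y = [0, 0, 2, 0, 3, 0, 0]; check y·C column-wise:
  col t0: 0·1 + 2·0 + 0·-3 + 3·0 = 0
  col t1: 2·3 + 3·-2 = 0
  col t2: 0·3 + 2·0 + 3·0 + 0·-3 = 0
  col t3: 2·0 + 3·0 + 0·1 + 0·-2 = 0
  col t4: 2·0 + 0·-2 + 3·0 + 0·1 = 0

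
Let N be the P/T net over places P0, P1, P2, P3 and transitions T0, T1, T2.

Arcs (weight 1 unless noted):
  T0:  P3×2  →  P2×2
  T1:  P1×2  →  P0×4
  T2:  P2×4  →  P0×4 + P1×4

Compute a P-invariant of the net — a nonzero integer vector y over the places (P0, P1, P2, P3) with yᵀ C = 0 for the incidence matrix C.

Incidence matrix C (rows=places, cols=transitions):
       T0   T1   T2
   P0   0    4    4
   P1   0   -2    4
   P2   2    0   -4
   P3  -2    0    0

Candidate y = [1, 2, 3, 3]; check y·C column-wise:
  col T0: 1·0 + 2·0 + 3·2 + 3·-2 = 0
  col T1: 1·4 + 2·-2 + 3·0 + 3·0 = 0
  col T2: 1·4 + 2·4 + 3·-4 + 3·0 = 0

y = (P0:1, P1:2, P2:3, P3:3)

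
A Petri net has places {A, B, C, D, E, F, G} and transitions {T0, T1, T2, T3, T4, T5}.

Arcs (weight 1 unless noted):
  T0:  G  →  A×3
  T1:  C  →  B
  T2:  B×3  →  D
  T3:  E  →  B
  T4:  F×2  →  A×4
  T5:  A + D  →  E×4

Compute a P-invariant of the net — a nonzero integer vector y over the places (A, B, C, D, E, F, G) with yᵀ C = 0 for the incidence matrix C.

y = (A:1, B:1, C:1, D:3, E:1, F:2, G:3)

Incidence matrix C (rows=places, cols=transitions):
       T0   T1   T2   T3   T4   T5
    A   3    0    0    0    4   -1
    B   0    1   -3    1    0    0
    C   0   -1    0    0    0    0
    D   0    0    1    0    0   -1
    E   0    0    0   -1    0    4
    F   0    0    0    0   -2    0
    G  -1    0    0    0    0    0

Candidate y = [1, 1, 1, 3, 1, 2, 3]; check y·C column-wise:
  col T0: 1·3 + 1·0 + 1·0 + 3·0 + 1·0 + 2·0 + 3·-1 = 0
  col T1: 1·0 + 1·1 + 1·-1 + 3·0 + 1·0 + 2·0 + 3·0 = 0
  col T2: 1·0 + 1·-3 + 1·0 + 3·1 + 1·0 + 2·0 + 3·0 = 0
  col T3: 1·0 + 1·1 + 1·0 + 3·0 + 1·-1 + 2·0 + 3·0 = 0
  col T4: 1·4 + 1·0 + 1·0 + 3·0 + 1·0 + 2·-2 + 3·0 = 0
  col T5: 1·-1 + 1·0 + 1·0 + 3·-1 + 1·4 + 2·0 + 3·0 = 0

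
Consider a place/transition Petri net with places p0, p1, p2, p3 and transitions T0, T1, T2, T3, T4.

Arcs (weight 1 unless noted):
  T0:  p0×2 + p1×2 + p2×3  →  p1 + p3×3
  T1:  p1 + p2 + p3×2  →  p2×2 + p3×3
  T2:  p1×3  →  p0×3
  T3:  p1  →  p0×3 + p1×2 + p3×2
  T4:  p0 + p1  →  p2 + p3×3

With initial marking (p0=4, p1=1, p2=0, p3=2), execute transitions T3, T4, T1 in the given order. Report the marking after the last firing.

step 1: fire T3:  (p0=4, p1=1, p2=0, p3=2) → (p0=7, p1=2, p2=0, p3=4)
step 2: fire T4:  (p0=7, p1=2, p2=0, p3=4) → (p0=6, p1=1, p2=1, p3=7)
step 3: fire T1:  (p0=6, p1=1, p2=1, p3=7) → (p0=6, p1=0, p2=2, p3=8)

(p0=6, p1=0, p2=2, p3=8)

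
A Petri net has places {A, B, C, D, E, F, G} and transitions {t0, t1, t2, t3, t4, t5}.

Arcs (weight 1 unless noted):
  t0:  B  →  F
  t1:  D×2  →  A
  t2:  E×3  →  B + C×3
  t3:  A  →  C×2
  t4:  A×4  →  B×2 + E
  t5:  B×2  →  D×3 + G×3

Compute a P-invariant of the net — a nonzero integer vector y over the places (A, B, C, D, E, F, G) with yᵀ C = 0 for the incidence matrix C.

y = (A:2, B:3, C:1, D:1, E:2, F:3, G:1)

Incidence matrix C (rows=places, cols=transitions):
       t0   t1   t2   t3   t4   t5
    A   0    1    0   -1   -4    0
    B  -1    0    1    0    2   -2
    C   0    0    3    2    0    0
    D   0   -2    0    0    0    3
    E   0    0   -3    0    1    0
    F   1    0    0    0    0    0
    G   0    0    0    0    0    3

Candidate y = [2, 3, 1, 1, 2, 3, 1]; check y·C column-wise:
  col t0: 2·0 + 3·-1 + 1·0 + 1·0 + 2·0 + 3·1 + 1·0 = 0
  col t1: 2·1 + 3·0 + 1·0 + 1·-2 + 2·0 + 3·0 + 1·0 = 0
  col t2: 2·0 + 3·1 + 1·3 + 1·0 + 2·-3 + 3·0 + 1·0 = 0
  col t3: 2·-1 + 3·0 + 1·2 + 1·0 + 2·0 + 3·0 + 1·0 = 0
  col t4: 2·-4 + 3·2 + 1·0 + 1·0 + 2·1 + 3·0 + 1·0 = 0
  col t5: 2·0 + 3·-2 + 1·0 + 1·3 + 2·0 + 3·0 + 1·3 = 0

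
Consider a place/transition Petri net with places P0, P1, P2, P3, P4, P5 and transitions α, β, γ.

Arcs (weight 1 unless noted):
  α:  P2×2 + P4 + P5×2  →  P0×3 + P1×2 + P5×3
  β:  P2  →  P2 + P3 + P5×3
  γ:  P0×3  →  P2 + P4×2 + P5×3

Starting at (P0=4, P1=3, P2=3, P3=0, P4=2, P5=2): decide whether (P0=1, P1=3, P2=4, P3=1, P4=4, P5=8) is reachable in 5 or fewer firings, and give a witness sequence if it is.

YES — reachable via ⟨β, γ⟩ (2 firings)

step 1: fire β:  (P0=4, P1=3, P2=3, P3=0, P4=2, P5=2) → (P0=4, P1=3, P2=3, P3=1, P4=2, P5=5)
step 2: fire γ:  (P0=4, P1=3, P2=3, P3=1, P4=2, P5=5) → (P0=1, P1=3, P2=4, P3=1, P4=4, P5=8)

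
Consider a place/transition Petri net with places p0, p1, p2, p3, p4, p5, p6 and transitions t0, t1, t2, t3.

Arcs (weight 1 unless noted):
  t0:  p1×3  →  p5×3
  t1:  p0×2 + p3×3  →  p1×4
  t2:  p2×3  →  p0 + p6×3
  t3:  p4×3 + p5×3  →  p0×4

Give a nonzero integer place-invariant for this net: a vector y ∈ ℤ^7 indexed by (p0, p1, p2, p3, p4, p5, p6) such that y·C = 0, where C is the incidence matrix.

Incidence matrix C (rows=places, cols=transitions):
       t0   t1   t2   t3
   p0   0   -2    1    4
   p1  -3    4    0    0
   p2   0    0   -3    0
   p3   0   -3    0    0
   p4   0    0    0   -3
   p5   3    0    0   -3
   p6   0    0    3    0

Candidate y = [3, 0, 1, -2, 4, 0, 0]; check y·C column-wise:
  col t0: 3·0 + 0·-3 + 1·0 + -2·0 + 4·0 + 0·3 = 0
  col t1: 3·-2 + 0·4 + 1·0 + -2·-3 + 4·0 = 0
  col t2: 3·1 + 1·-3 + -2·0 + 4·0 + 0·3 = 0
  col t3: 3·4 + 1·0 + -2·0 + 4·-3 + 0·-3 = 0

y = (p0:3, p1:0, p2:1, p3:-2, p4:4, p5:0, p6:0)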